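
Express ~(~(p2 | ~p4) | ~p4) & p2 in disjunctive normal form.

~(~(p2 | ~p4) | ~p4) & p2
≡ ~~(p2 | ~p4) & ~~p4 & p2   — De Morgan
≡ (p2 | ~p4) & ~~p4 & p2   — double negation
≡ (p2 | ~p4) & p4 & p2   — double negation
≡ (p2 & p4 & p2) | (~p4 & p4 & p2)   — distribute & over |
≡ p2 & p4   — simplify

p2 & p4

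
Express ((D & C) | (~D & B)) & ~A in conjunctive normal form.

(D | B) & (C | ~D) & (C | B) & ~A

((D & C) | (~D & B)) & ~A
= (D | ~D) & (D | B) & (C | ~D) & (C | B) & ~A   [distribute | over &]
= (D | B) & (C | ~D) & (C | B) & ~A   [simplify]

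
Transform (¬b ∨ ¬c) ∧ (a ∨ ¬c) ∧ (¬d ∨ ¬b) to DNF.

(¬b ∨ ¬c) ∧ (a ∨ ¬c) ∧ (¬d ∨ ¬b)
≡ (¬b ∧ a ∧ ¬d) ∨ (¬b ∧ a ∧ ¬b) ∨ (¬b ∧ ¬c ∧ ¬d) ∨ (¬b ∧ ¬c ∧ ¬b) ∨ (¬c ∧ a ∧ ¬d) ∨ (¬c ∧ a ∧ ¬b) ∨ (¬c ∧ ¬c ∧ ¬d) ∨ (¬c ∧ ¬c ∧ ¬b)   [distribute ∧ over ∨]
≡ (¬b ∧ a) ∨ (¬b ∧ ¬c) ∨ (¬c ∧ ¬d)   [simplify]

(¬b ∧ a) ∨ (¬b ∧ ¬c) ∨ (¬c ∧ ¬d)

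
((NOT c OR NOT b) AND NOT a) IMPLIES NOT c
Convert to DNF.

((NOT c OR NOT b) AND NOT a) IMPLIES NOT c
⇔ NOT ((NOT c OR NOT b) AND NOT a) OR NOT c   [eliminate IMPLIES]
⇔ NOT (NOT c OR NOT b) OR NOT NOT a OR NOT c   [De Morgan]
⇔ (NOT NOT c AND NOT NOT b) OR NOT NOT a OR NOT c   [De Morgan]
⇔ (c AND NOT NOT b) OR NOT NOT a OR NOT c   [double negation]
⇔ (c AND b) OR NOT NOT a OR NOT c   [double negation]
⇔ (c AND b) OR a OR NOT c   [double negation]

(c AND b) OR a OR NOT c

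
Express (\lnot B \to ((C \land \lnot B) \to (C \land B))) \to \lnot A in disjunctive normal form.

(\lnot B \to ((C \land \lnot B) \to (C \land B))) \to \lnot A
= \lnot (\lnot B \to ((C \land \lnot B) \to (C \land B))) \lor \lnot A   [eliminate \to]
= \lnot (\lnot \lnot B \lor ((C \land \lnot B) \to (C \land B))) \lor \lnot A   [eliminate \to]
= \lnot (\lnot \lnot B \lor \lnot (C \land \lnot B) \lor (C \land B)) \lor \lnot A   [eliminate \to]
= (\lnot \lnot \lnot B \land \lnot \lnot (C \land \lnot B) \land \lnot (C \land B)) \lor \lnot A   [De Morgan]
= (\lnot B \land \lnot \lnot (C \land \lnot B) \land \lnot (C \land B)) \lor \lnot A   [double negation]
= (\lnot B \land C \land \lnot B \land \lnot (C \land B)) \lor \lnot A   [double negation]
= (\lnot B \land C \land \lnot B \land (\lnot C \lor \lnot B)) \lor \lnot A   [De Morgan]
= (\lnot B \land C \land \lnot B \land \lnot C) \lor (\lnot B \land C \land \lnot B \land \lnot B) \lor \lnot A   [distribute \land over \lor]
= (\lnot B \land C) \lor \lnot A   [simplify]

(\lnot B \land C) \lor \lnot A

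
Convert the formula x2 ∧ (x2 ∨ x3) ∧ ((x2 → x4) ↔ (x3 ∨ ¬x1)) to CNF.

x2 ∧ (¬x4 ∨ x3 ∨ ¬x1) ∧ (¬x3 ∨ ¬x2 ∨ x4) ∧ (x1 ∨ ¬x2 ∨ x4)

x2 ∧ (x2 ∨ x3) ∧ ((x2 → x4) ↔ (x3 ∨ ¬x1))
⇔ x2 ∧ (x2 ∨ x3) ∧ ((x2 → x4) → (x3 ∨ ¬x1)) ∧ ((x3 ∨ ¬x1) → (x2 → x4))
⇔ x2 ∧ (x2 ∨ x3) ∧ (¬(x2 → x4) ∨ x3 ∨ ¬x1) ∧ ((x3 ∨ ¬x1) → (x2 → x4))
⇔ x2 ∧ (x2 ∨ x3) ∧ (¬(¬x2 ∨ x4) ∨ x3 ∨ ¬x1) ∧ ((x3 ∨ ¬x1) → (x2 → x4))
⇔ x2 ∧ (x2 ∨ x3) ∧ (¬(¬x2 ∨ x4) ∨ x3 ∨ ¬x1) ∧ (¬(x3 ∨ ¬x1) ∨ (x2 → x4))
⇔ x2 ∧ (x2 ∨ x3) ∧ (¬(¬x2 ∨ x4) ∨ x3 ∨ ¬x1) ∧ (¬(x3 ∨ ¬x1) ∨ ¬x2 ∨ x4)
⇔ x2 ∧ (x2 ∨ x3) ∧ ((¬¬x2 ∧ ¬x4) ∨ x3 ∨ ¬x1) ∧ (¬(x3 ∨ ¬x1) ∨ ¬x2 ∨ x4)
⇔ x2 ∧ (x2 ∨ x3) ∧ ((x2 ∧ ¬x4) ∨ x3 ∨ ¬x1) ∧ (¬(x3 ∨ ¬x1) ∨ ¬x2 ∨ x4)
⇔ x2 ∧ (x2 ∨ x3) ∧ ((x2 ∧ ¬x4) ∨ x3 ∨ ¬x1) ∧ ((¬x3 ∧ ¬¬x1) ∨ ¬x2 ∨ x4)
⇔ x2 ∧ (x2 ∨ x3) ∧ ((x2 ∧ ¬x4) ∨ x3 ∨ ¬x1) ∧ ((¬x3 ∧ x1) ∨ ¬x2 ∨ x4)
⇔ x2 ∧ (x2 ∨ x3) ∧ (x2 ∨ x3 ∨ ¬x1) ∧ (¬x4 ∨ x3 ∨ ¬x1) ∧ (¬x3 ∨ ¬x2 ∨ x4) ∧ (x1 ∨ ¬x2 ∨ x4)
⇔ x2 ∧ (¬x4 ∨ x3 ∨ ¬x1) ∧ (¬x3 ∨ ¬x2 ∨ x4) ∧ (x1 ∨ ¬x2 ∨ x4)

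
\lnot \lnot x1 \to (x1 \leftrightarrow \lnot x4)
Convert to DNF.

\lnot \lnot x1 \to (x1 \leftrightarrow \lnot x4)
⇔ \lnot \lnot \lnot x1 \lor (x1 \leftrightarrow \lnot x4)   [eliminate \to]
⇔ \lnot \lnot \lnot x1 \lor ((x1 \to \lnot x4) \land (\lnot x4 \to x1))   [eliminate \leftrightarrow]
⇔ \lnot \lnot \lnot x1 \lor ((\lnot x1 \lor \lnot x4) \land (\lnot x4 \to x1))   [eliminate \to]
⇔ \lnot \lnot \lnot x1 \lor ((\lnot x1 \lor \lnot x4) \land (\lnot \lnot x4 \lor x1))   [eliminate \to]
⇔ \lnot x1 \lor ((\lnot x1 \lor \lnot x4) \land (\lnot \lnot x4 \lor x1))   [double negation]
⇔ \lnot x1 \lor ((\lnot x1 \lor \lnot x4) \land (x4 \lor x1))   [double negation]
⇔ \lnot x1 \lor (\lnot x1 \land x4) \lor (\lnot x1 \land x1) \lor (\lnot x4 \land x4) \lor (\lnot x4 \land x1)   [distribute \land over \lor]
⇔ \lnot x1 \lor (\lnot x4 \land x1)   [simplify]

\lnot x1 \lor (\lnot x4 \land x1)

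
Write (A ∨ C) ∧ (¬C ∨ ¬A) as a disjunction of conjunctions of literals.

(A ∨ C) ∧ (¬C ∨ ¬A)
= (A ∧ ¬C) ∨ (A ∧ ¬A) ∨ (C ∧ ¬C) ∨ (C ∧ ¬A)   (distribute ∧ over ∨)
= (A ∧ ¬C) ∨ (C ∧ ¬A)   (simplify)

(A ∧ ¬C) ∨ (C ∧ ¬A)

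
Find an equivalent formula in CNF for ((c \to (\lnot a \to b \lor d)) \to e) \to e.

((c \to (\lnot a \to b \lor d)) \to e) \to e
⇔ \lnot ((c \to (\lnot a \to b \lor d)) \to e) \lor e   [eliminate \to]
⇔ \lnot (\lnot (c \to (\lnot a \to b \lor d)) \lor e) \lor e   [eliminate \to]
⇔ \lnot (\lnot (\lnot c \lor (\lnot a \to b \lor d)) \lor e) \lor e   [eliminate \to]
⇔ \lnot (\lnot (\lnot c \lor \lnot \lnot a \lor b \lor d) \lor e) \lor e   [eliminate \to]
⇔ \lnot \lnot (\lnot c \lor \lnot \lnot a \lor b \lor d) \land \lnot e \lor e   [De Morgan]
⇔ (\lnot c \lor \lnot \lnot a \lor b \lor d) \land \lnot e \lor e   [double negation]
⇔ (\lnot c \lor a \lor b \lor d) \land \lnot e \lor e   [double negation]
⇔ (\lnot c \lor a \lor b \lor d \lor e) \land (\lnot e \lor e)   [distribute \lor over \land]
⇔ \lnot c \lor a \lor b \lor d \lor e   [simplify]

\lnot c \lor a \lor b \lor d \lor e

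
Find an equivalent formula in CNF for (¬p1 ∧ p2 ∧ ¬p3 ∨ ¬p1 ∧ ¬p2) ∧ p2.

(¬p1 ∧ p2 ∧ ¬p3 ∨ ¬p1 ∧ ¬p2) ∧ p2
= (¬p1 ∨ ¬p1) ∧ (¬p1 ∨ ¬p2) ∧ (p2 ∨ ¬p1) ∧ (p2 ∨ ¬p2) ∧ (¬p3 ∨ ¬p1) ∧ (¬p3 ∨ ¬p2) ∧ p2   [distribute ∨ over ∧]
= ¬p1 ∧ (¬p3 ∨ ¬p2) ∧ p2   [simplify]

¬p1 ∧ (¬p3 ∨ ¬p2) ∧ p2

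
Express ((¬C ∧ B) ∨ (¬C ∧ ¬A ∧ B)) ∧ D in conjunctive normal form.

¬C ∧ B ∧ D

((¬C ∧ B) ∨ (¬C ∧ ¬A ∧ B)) ∧ D
⇔ (¬C ∨ ¬C) ∧ (¬C ∨ ¬A) ∧ (¬C ∨ B) ∧ (B ∨ ¬C) ∧ (B ∨ ¬A) ∧ (B ∨ B) ∧ D   [distribute ∨ over ∧]
⇔ ¬C ∧ B ∧ D   [simplify]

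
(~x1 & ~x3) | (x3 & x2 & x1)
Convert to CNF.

(~x1 | x3) & (~x1 | x2) & (~x3 | x2) & (~x3 | x1)

(~x1 & ~x3) | (x3 & x2 & x1)
≡ (~x1 | x3) & (~x1 | x2) & (~x1 | x1) & (~x3 | x3) & (~x3 | x2) & (~x3 | x1)   (distribute | over &)
≡ (~x1 | x3) & (~x1 | x2) & (~x3 | x2) & (~x3 | x1)   (simplify)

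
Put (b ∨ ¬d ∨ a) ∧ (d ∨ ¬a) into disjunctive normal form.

(b ∧ d) ∨ (b ∧ ¬a) ∨ (¬d ∧ ¬a) ∨ (a ∧ d)

(b ∨ ¬d ∨ a) ∧ (d ∨ ¬a)
= (b ∧ d) ∨ (b ∧ ¬a) ∨ (¬d ∧ d) ∨ (¬d ∧ ¬a) ∨ (a ∧ d) ∨ (a ∧ ¬a)   (distribute ∧ over ∨)
= (b ∧ d) ∨ (b ∧ ¬a) ∨ (¬d ∧ ¬a) ∨ (a ∧ d)   (simplify)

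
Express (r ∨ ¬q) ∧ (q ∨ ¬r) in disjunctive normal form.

(r ∧ q) ∨ (¬q ∧ ¬r)

(r ∨ ¬q) ∧ (q ∨ ¬r)
≡ (r ∧ q) ∨ (r ∧ ¬r) ∨ (¬q ∧ q) ∨ (¬q ∧ ¬r)   [distribute ∧ over ∨]
≡ (r ∧ q) ∨ (¬q ∧ ¬r)   [simplify]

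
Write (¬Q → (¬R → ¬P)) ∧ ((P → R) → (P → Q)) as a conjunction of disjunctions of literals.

(¬Q → (¬R → ¬P)) ∧ ((P → R) → (P → Q))
⇔ (¬¬Q ∨ (¬R → ¬P)) ∧ ((P → R) → (P → Q))   [eliminate →]
⇔ (¬¬Q ∨ ¬¬R ∨ ¬P) ∧ ((P → R) → (P → Q))   [eliminate →]
⇔ (¬¬Q ∨ ¬¬R ∨ ¬P) ∧ (¬(P → R) ∨ (P → Q))   [eliminate →]
⇔ (¬¬Q ∨ ¬¬R ∨ ¬P) ∧ (¬(¬P ∨ R) ∨ (P → Q))   [eliminate →]
⇔ (¬¬Q ∨ ¬¬R ∨ ¬P) ∧ (¬(¬P ∨ R) ∨ ¬P ∨ Q)   [eliminate →]
⇔ (Q ∨ ¬¬R ∨ ¬P) ∧ (¬(¬P ∨ R) ∨ ¬P ∨ Q)   [double negation]
⇔ (Q ∨ R ∨ ¬P) ∧ (¬(¬P ∨ R) ∨ ¬P ∨ Q)   [double negation]
⇔ (Q ∨ R ∨ ¬P) ∧ ((¬¬P ∧ ¬R) ∨ ¬P ∨ Q)   [De Morgan]
⇔ (Q ∨ R ∨ ¬P) ∧ ((P ∧ ¬R) ∨ ¬P ∨ Q)   [double negation]
⇔ (Q ∨ R ∨ ¬P) ∧ (P ∨ ¬P ∨ Q) ∧ (¬R ∨ ¬P ∨ Q)   [distribute ∨ over ∧]
⇔ (Q ∨ R ∨ ¬P) ∧ (¬R ∨ ¬P ∨ Q)   [simplify]

(Q ∨ R ∨ ¬P) ∧ (¬R ∨ ¬P ∨ Q)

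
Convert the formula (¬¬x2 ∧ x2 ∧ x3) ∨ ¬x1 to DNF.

(¬¬x2 ∧ x2 ∧ x3) ∨ ¬x1
≡ (x2 ∧ x2 ∧ x3) ∨ ¬x1   [double negation]
≡ (x2 ∧ x3) ∨ ¬x1   [simplify]

(x2 ∧ x3) ∨ ¬x1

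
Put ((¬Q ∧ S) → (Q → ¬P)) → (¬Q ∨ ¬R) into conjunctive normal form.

¬Q ∨ ¬R

((¬Q ∧ S) → (Q → ¬P)) → (¬Q ∨ ¬R)
⇔ ¬((¬Q ∧ S) → (Q → ¬P)) ∨ ¬Q ∨ ¬R   [eliminate →]
⇔ ¬(¬(¬Q ∧ S) ∨ (Q → ¬P)) ∨ ¬Q ∨ ¬R   [eliminate →]
⇔ ¬(¬(¬Q ∧ S) ∨ ¬Q ∨ ¬P) ∨ ¬Q ∨ ¬R   [eliminate →]
⇔ (¬¬(¬Q ∧ S) ∧ ¬¬Q ∧ ¬¬P) ∨ ¬Q ∨ ¬R   [De Morgan]
⇔ (¬Q ∧ S ∧ ¬¬Q ∧ ¬¬P) ∨ ¬Q ∨ ¬R   [double negation]
⇔ (¬Q ∧ S ∧ Q ∧ ¬¬P) ∨ ¬Q ∨ ¬R   [double negation]
⇔ (¬Q ∧ S ∧ Q ∧ P) ∨ ¬Q ∨ ¬R   [double negation]
⇔ (¬Q ∨ ¬Q ∨ ¬R) ∧ (S ∨ ¬Q ∨ ¬R) ∧ (Q ∨ ¬Q ∨ ¬R) ∧ (P ∨ ¬Q ∨ ¬R)   [distribute ∨ over ∧]
⇔ ¬Q ∨ ¬R   [simplify]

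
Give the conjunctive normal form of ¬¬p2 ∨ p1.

p2 ∨ p1

¬¬p2 ∨ p1
⇔ p2 ∨ p1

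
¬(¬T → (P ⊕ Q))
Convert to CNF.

¬T ∧ (¬P ∨ Q) ∧ (¬Q ∨ P)

¬(¬T → (P ⊕ Q))
= ¬(¬¬T ∨ (P ⊕ Q))   [eliminate →]
= ¬(¬¬T ∨ ((P ∨ Q) ∧ ¬(P ∧ Q)))   [expand ⊕]
= ¬¬¬T ∧ ¬((P ∨ Q) ∧ ¬(P ∧ Q))   [De Morgan]
= ¬T ∧ ¬((P ∨ Q) ∧ ¬(P ∧ Q))   [double negation]
= ¬T ∧ (¬(P ∨ Q) ∨ ¬¬(P ∧ Q))   [De Morgan]
= ¬T ∧ ((¬P ∧ ¬Q) ∨ ¬¬(P ∧ Q))   [De Morgan]
= ¬T ∧ ((¬P ∧ ¬Q) ∨ (P ∧ Q))   [double negation]
= ¬T ∧ (¬P ∨ P) ∧ (¬P ∨ Q) ∧ (¬Q ∨ P) ∧ (¬Q ∨ Q)   [distribute ∨ over ∧]
= ¬T ∧ (¬P ∨ Q) ∧ (¬Q ∨ P)   [simplify]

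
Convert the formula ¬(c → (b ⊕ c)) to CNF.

c ∧ (¬c ∨ b)

¬(c → (b ⊕ c))
= ¬(¬c ∨ (b ⊕ c))
= ¬(¬c ∨ ((b ∨ c) ∧ ¬(b ∧ c)))
= ¬¬c ∧ ¬((b ∨ c) ∧ ¬(b ∧ c))
= c ∧ ¬((b ∨ c) ∧ ¬(b ∧ c))
= c ∧ (¬(b ∨ c) ∨ ¬¬(b ∧ c))
= c ∧ ((¬b ∧ ¬c) ∨ ¬¬(b ∧ c))
= c ∧ ((¬b ∧ ¬c) ∨ (b ∧ c))
= c ∧ (¬b ∨ b) ∧ (¬b ∨ c) ∧ (¬c ∨ b) ∧ (¬c ∨ c)
= c ∧ (¬c ∨ b)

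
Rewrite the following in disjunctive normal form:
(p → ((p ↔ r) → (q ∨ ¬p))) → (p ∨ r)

(p → ((p ↔ r) → (q ∨ ¬p))) → (p ∨ r)
⇔ ¬(p → ((p ↔ r) → (q ∨ ¬p))) ∨ p ∨ r   (eliminate →)
⇔ ¬(¬p ∨ ((p ↔ r) → (q ∨ ¬p))) ∨ p ∨ r   (eliminate →)
⇔ ¬(¬p ∨ ¬(p ↔ r) ∨ q ∨ ¬p) ∨ p ∨ r   (eliminate →)
⇔ ¬(¬p ∨ ¬((p → r) ∧ (r → p)) ∨ q ∨ ¬p) ∨ p ∨ r   (eliminate ↔)
⇔ ¬(¬p ∨ ¬((¬p ∨ r) ∧ (r → p)) ∨ q ∨ ¬p) ∨ p ∨ r   (eliminate →)
⇔ ¬(¬p ∨ ¬((¬p ∨ r) ∧ (¬r ∨ p)) ∨ q ∨ ¬p) ∨ p ∨ r   (eliminate →)
⇔ (¬¬p ∧ ¬¬((¬p ∨ r) ∧ (¬r ∨ p)) ∧ ¬q ∧ ¬¬p) ∨ p ∨ r   (De Morgan)
⇔ (p ∧ ¬¬((¬p ∨ r) ∧ (¬r ∨ p)) ∧ ¬q ∧ ¬¬p) ∨ p ∨ r   (double negation)
⇔ (p ∧ (¬p ∨ r) ∧ (¬r ∨ p) ∧ ¬q ∧ ¬¬p) ∨ p ∨ r   (double negation)
⇔ (p ∧ (¬p ∨ r) ∧ (¬r ∨ p) ∧ ¬q ∧ p) ∨ p ∨ r   (double negation)
⇔ (p ∧ ¬p ∧ ¬r ∧ ¬q ∧ p) ∨ (p ∧ ¬p ∧ p ∧ ¬q ∧ p) ∨ (p ∧ r ∧ ¬r ∧ ¬q ∧ p) ∨ (p ∧ r ∧ p ∧ ¬q ∧ p) ∨ p ∨ r   (distribute ∧ over ∨)
⇔ p ∨ r   (simplify)

p ∨ r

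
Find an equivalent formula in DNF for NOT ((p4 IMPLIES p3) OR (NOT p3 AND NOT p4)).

p4 AND NOT p3

NOT ((p4 IMPLIES p3) OR (NOT p3 AND NOT p4))
= NOT (NOT p4 OR p3 OR (NOT p3 AND NOT p4))   — eliminate IMPLIES
= NOT NOT p4 AND NOT p3 AND NOT (NOT p3 AND NOT p4)   — De Morgan
= p4 AND NOT p3 AND NOT (NOT p3 AND NOT p4)   — double negation
= p4 AND NOT p3 AND (NOT NOT p3 OR NOT NOT p4)   — De Morgan
= p4 AND NOT p3 AND (p3 OR NOT NOT p4)   — double negation
= p4 AND NOT p3 AND (p3 OR p4)   — double negation
= (p4 AND NOT p3 AND p3) OR (p4 AND NOT p3 AND p4)   — distribute AND over OR
= p4 AND NOT p3   — simplify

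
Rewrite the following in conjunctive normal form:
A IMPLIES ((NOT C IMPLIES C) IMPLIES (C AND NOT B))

A IMPLIES ((NOT C IMPLIES C) IMPLIES (C AND NOT B))
≡ NOT A OR ((NOT C IMPLIES C) IMPLIES (C AND NOT B))   — eliminate IMPLIES
≡ NOT A OR NOT (NOT C IMPLIES C) OR (C AND NOT B)   — eliminate IMPLIES
≡ NOT A OR NOT (NOT NOT C OR C) OR (C AND NOT B)   — eliminate IMPLIES
≡ NOT A OR (NOT NOT NOT C AND NOT C) OR (C AND NOT B)   — De Morgan
≡ NOT A OR (NOT C AND NOT C) OR (C AND NOT B)   — double negation
≡ (NOT A OR NOT C OR C) AND (NOT A OR NOT C OR NOT B) AND (NOT A OR NOT C OR C) AND (NOT A OR NOT C OR NOT B)   — distribute OR over AND
≡ NOT A OR NOT C OR NOT B   — simplify

NOT A OR NOT C OR NOT B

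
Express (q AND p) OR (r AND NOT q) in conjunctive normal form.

(q OR r) AND (p OR r) AND (p OR NOT q)

(q AND p) OR (r AND NOT q)
= (q OR r) AND (q OR NOT q) AND (p OR r) AND (p OR NOT q)   [distribute OR over AND]
= (q OR r) AND (p OR r) AND (p OR NOT q)   [simplify]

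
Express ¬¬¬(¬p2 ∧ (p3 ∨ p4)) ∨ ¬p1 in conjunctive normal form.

(p2 ∨ ¬p3 ∨ ¬p1) ∧ (p2 ∨ ¬p4 ∨ ¬p1)

¬¬¬(¬p2 ∧ (p3 ∨ p4)) ∨ ¬p1
≡ ¬(¬p2 ∧ (p3 ∨ p4)) ∨ ¬p1   [double negation]
≡ ¬¬p2 ∨ ¬(p3 ∨ p4) ∨ ¬p1   [De Morgan]
≡ p2 ∨ ¬(p3 ∨ p4) ∨ ¬p1   [double negation]
≡ p2 ∨ (¬p3 ∧ ¬p4) ∨ ¬p1   [De Morgan]
≡ (p2 ∨ ¬p3 ∨ ¬p1) ∧ (p2 ∨ ¬p4 ∨ ¬p1)   [distribute ∨ over ∧]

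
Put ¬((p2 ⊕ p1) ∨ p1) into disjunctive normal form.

¬p2 ∧ ¬p1

¬((p2 ⊕ p1) ∨ p1)
⇔ ¬((p2 ∧ ¬p1) ∨ (¬p2 ∧ p1) ∨ p1)   [expand ⊕]
⇔ ¬(p2 ∧ ¬p1) ∧ ¬(¬p2 ∧ p1) ∧ ¬p1   [De Morgan]
⇔ (¬p2 ∨ ¬¬p1) ∧ ¬(¬p2 ∧ p1) ∧ ¬p1   [De Morgan]
⇔ (¬p2 ∨ p1) ∧ ¬(¬p2 ∧ p1) ∧ ¬p1   [double negation]
⇔ (¬p2 ∨ p1) ∧ (¬¬p2 ∨ ¬p1) ∧ ¬p1   [De Morgan]
⇔ (¬p2 ∨ p1) ∧ (p2 ∨ ¬p1) ∧ ¬p1   [double negation]
⇔ (¬p2 ∧ p2 ∧ ¬p1) ∨ (¬p2 ∧ ¬p1 ∧ ¬p1) ∨ (p1 ∧ p2 ∧ ¬p1) ∨ (p1 ∧ ¬p1 ∧ ¬p1)   [distribute ∧ over ∨]
⇔ ¬p2 ∧ ¬p1   [simplify]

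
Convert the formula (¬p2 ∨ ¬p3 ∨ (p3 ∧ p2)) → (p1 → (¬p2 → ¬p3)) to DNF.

¬p1 ∨ p2 ∨ ¬p3

(¬p2 ∨ ¬p3 ∨ (p3 ∧ p2)) → (p1 → (¬p2 → ¬p3))
≡ ¬(¬p2 ∨ ¬p3 ∨ (p3 ∧ p2)) ∨ (p1 → (¬p2 → ¬p3))   (eliminate →)
≡ ¬(¬p2 ∨ ¬p3 ∨ (p3 ∧ p2)) ∨ ¬p1 ∨ (¬p2 → ¬p3)   (eliminate →)
≡ ¬(¬p2 ∨ ¬p3 ∨ (p3 ∧ p2)) ∨ ¬p1 ∨ ¬¬p2 ∨ ¬p3   (eliminate →)
≡ (¬¬p2 ∧ ¬¬p3 ∧ ¬(p3 ∧ p2)) ∨ ¬p1 ∨ ¬¬p2 ∨ ¬p3   (De Morgan)
≡ (p2 ∧ ¬¬p3 ∧ ¬(p3 ∧ p2)) ∨ ¬p1 ∨ ¬¬p2 ∨ ¬p3   (double negation)
≡ (p2 ∧ p3 ∧ ¬(p3 ∧ p2)) ∨ ¬p1 ∨ ¬¬p2 ∨ ¬p3   (double negation)
≡ (p2 ∧ p3 ∧ (¬p3 ∨ ¬p2)) ∨ ¬p1 ∨ ¬¬p2 ∨ ¬p3   (De Morgan)
≡ (p2 ∧ p3 ∧ (¬p3 ∨ ¬p2)) ∨ ¬p1 ∨ p2 ∨ ¬p3   (double negation)
≡ (p2 ∧ p3 ∧ ¬p3) ∨ (p2 ∧ p3 ∧ ¬p2) ∨ ¬p1 ∨ p2 ∨ ¬p3   (distribute ∧ over ∨)
≡ ¬p1 ∨ p2 ∨ ¬p3   (simplify)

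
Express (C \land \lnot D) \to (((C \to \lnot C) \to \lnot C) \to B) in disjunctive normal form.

\lnot C \lor D \lor B

(C \land \lnot D) \to (((C \to \lnot C) \to \lnot C) \to B)
= \lnot (C \land \lnot D) \lor (((C \to \lnot C) \to \lnot C) \to B)
= \lnot (C \land \lnot D) \lor \lnot ((C \to \lnot C) \to \lnot C) \lor B
= \lnot (C \land \lnot D) \lor \lnot (\lnot (C \to \lnot C) \lor \lnot C) \lor B
= \lnot (C \land \lnot D) \lor \lnot (\lnot (\lnot C \lor \lnot C) \lor \lnot C) \lor B
= \lnot C \lor \lnot \lnot D \lor \lnot (\lnot (\lnot C \lor \lnot C) \lor \lnot C) \lor B
= \lnot C \lor D \lor \lnot (\lnot (\lnot C \lor \lnot C) \lor \lnot C) \lor B
= \lnot C \lor D \lor (\lnot \lnot (\lnot C \lor \lnot C) \land \lnot \lnot C) \lor B
= \lnot C \lor D \lor ((\lnot C \lor \lnot C) \land \lnot \lnot C) \lor B
= \lnot C \lor D \lor ((\lnot C \lor \lnot C) \land C) \lor B
= \lnot C \lor D \lor (\lnot C \land C) \lor (\lnot C \land C) \lor B
= \lnot C \lor D \lor B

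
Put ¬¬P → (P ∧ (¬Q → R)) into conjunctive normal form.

¬P ∨ Q ∨ R

¬¬P → (P ∧ (¬Q → R))
≡ ¬¬¬P ∨ (P ∧ (¬Q → R))   [eliminate →]
≡ ¬¬¬P ∨ (P ∧ (¬¬Q ∨ R))   [eliminate →]
≡ ¬P ∨ (P ∧ (¬¬Q ∨ R))   [double negation]
≡ ¬P ∨ (P ∧ (Q ∨ R))   [double negation]
≡ (¬P ∨ P) ∧ (¬P ∨ Q ∨ R)   [distribute ∨ over ∧]
≡ ¬P ∨ Q ∨ R   [simplify]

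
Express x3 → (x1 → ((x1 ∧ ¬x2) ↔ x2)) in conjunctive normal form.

x3 → (x1 → ((x1 ∧ ¬x2) ↔ x2))
≡ ¬x3 ∨ (x1 → ((x1 ∧ ¬x2) ↔ x2))   [eliminate →]
≡ ¬x3 ∨ ¬x1 ∨ ((x1 ∧ ¬x2) ↔ x2)   [eliminate →]
≡ ¬x3 ∨ ¬x1 ∨ (((x1 ∧ ¬x2) → x2) ∧ (x2 → (x1 ∧ ¬x2)))   [eliminate ↔]
≡ ¬x3 ∨ ¬x1 ∨ ((¬(x1 ∧ ¬x2) ∨ x2) ∧ (x2 → (x1 ∧ ¬x2)))   [eliminate →]
≡ ¬x3 ∨ ¬x1 ∨ ((¬(x1 ∧ ¬x2) ∨ x2) ∧ (¬x2 ∨ (x1 ∧ ¬x2)))   [eliminate →]
≡ ¬x3 ∨ ¬x1 ∨ ((¬x1 ∨ ¬¬x2 ∨ x2) ∧ (¬x2 ∨ (x1 ∧ ¬x2)))   [De Morgan]
≡ ¬x3 ∨ ¬x1 ∨ ((¬x1 ∨ x2 ∨ x2) ∧ (¬x2 ∨ (x1 ∧ ¬x2)))   [double negation]
≡ (¬x3 ∨ ¬x1 ∨ ¬x1 ∨ x2 ∨ x2) ∧ (¬x3 ∨ ¬x1 ∨ ¬x2 ∨ x1) ∧ (¬x3 ∨ ¬x1 ∨ ¬x2 ∨ ¬x2)   [distribute ∨ over ∧]
≡ (¬x3 ∨ ¬x1 ∨ x2) ∧ (¬x3 ∨ ¬x1 ∨ ¬x2)   [simplify]

(¬x3 ∨ ¬x1 ∨ x2) ∧ (¬x3 ∨ ¬x1 ∨ ¬x2)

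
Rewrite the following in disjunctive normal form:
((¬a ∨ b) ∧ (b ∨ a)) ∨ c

b ∨ c

((¬a ∨ b) ∧ (b ∨ a)) ∨ c
≡ (¬a ∧ b) ∨ (¬a ∧ a) ∨ (b ∧ b) ∨ (b ∧ a) ∨ c
≡ b ∨ c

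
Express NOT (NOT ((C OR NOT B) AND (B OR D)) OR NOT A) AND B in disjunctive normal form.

C AND B AND A

NOT (NOT ((C OR NOT B) AND (B OR D)) OR NOT A) AND B
≡ NOT NOT ((C OR NOT B) AND (B OR D)) AND NOT NOT A AND B
≡ (C OR NOT B) AND (B OR D) AND NOT NOT A AND B
≡ (C OR NOT B) AND (B OR D) AND A AND B
≡ (C AND B AND A AND B) OR (C AND D AND A AND B) OR (NOT B AND B AND A AND B) OR (NOT B AND D AND A AND B)
≡ C AND B AND A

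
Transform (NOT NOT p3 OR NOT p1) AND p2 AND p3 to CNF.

p2 AND p3

(NOT NOT p3 OR NOT p1) AND p2 AND p3
≡ (p3 OR NOT p1) AND p2 AND p3   [double negation]
≡ p2 AND p3   [simplify]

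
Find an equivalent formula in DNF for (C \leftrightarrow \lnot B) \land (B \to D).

\lnot C \land B \land D \lor \lnot B \land C

(C \leftrightarrow \lnot B) \land (B \to D)
= (C \to \lnot B) \land (\lnot B \to C) \land (B \to D)   (eliminate \leftrightarrow)
= (\lnot C \lor \lnot B) \land (\lnot B \to C) \land (B \to D)   (eliminate \to)
= (\lnot C \lor \lnot B) \land (\lnot \lnot B \lor C) \land (B \to D)   (eliminate \to)
= (\lnot C \lor \lnot B) \land (\lnot \lnot B \lor C) \land (\lnot B \lor D)   (eliminate \to)
= (\lnot C \lor \lnot B) \land (B \lor C) \land (\lnot B \lor D)   (double negation)
= \lnot C \land B \land \lnot B \lor \lnot C \land B \land D \lor \lnot C \land C \land \lnot B \lor \lnot C \land C \land D \lor \lnot B \land B \land \lnot B \lor \lnot B \land B \land D \lor \lnot B \land C \land \lnot B \lor \lnot B \land C \land D   (distribute \land over \lor)
= \lnot C \land B \land D \lor \lnot B \land C   (simplify)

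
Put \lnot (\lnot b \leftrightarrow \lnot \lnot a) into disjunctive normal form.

\lnot (\lnot b \leftrightarrow \lnot \lnot a)
= \lnot ((\lnot b \to \lnot \lnot a) \land (\lnot \lnot a \to \lnot b))   (eliminate \leftrightarrow)
= \lnot ((\lnot \lnot b \lor \lnot \lnot a) \land (\lnot \lnot a \to \lnot b))   (eliminate \to)
= \lnot ((\lnot \lnot b \lor \lnot \lnot a) \land (\lnot \lnot \lnot a \lor \lnot b))   (eliminate \to)
= \lnot (\lnot \lnot b \lor \lnot \lnot a) \lor \lnot (\lnot \lnot \lnot a \lor \lnot b)   (De Morgan)
= (\lnot \lnot \lnot b \land \lnot \lnot \lnot a) \lor \lnot (\lnot \lnot \lnot a \lor \lnot b)   (De Morgan)
= (\lnot b \land \lnot \lnot \lnot a) \lor \lnot (\lnot \lnot \lnot a \lor \lnot b)   (double negation)
= (\lnot b \land \lnot a) \lor \lnot (\lnot \lnot \lnot a \lor \lnot b)   (double negation)
= (\lnot b \land \lnot a) \lor (\lnot \lnot \lnot \lnot a \land \lnot \lnot b)   (De Morgan)
= (\lnot b \land \lnot a) \lor (\lnot \lnot a \land \lnot \lnot b)   (double negation)
= (\lnot b \land \lnot a) \lor (a \land \lnot \lnot b)   (double negation)
= (\lnot b \land \lnot a) \lor (a \land b)   (double negation)

(\lnot b \land \lnot a) \lor (a \land b)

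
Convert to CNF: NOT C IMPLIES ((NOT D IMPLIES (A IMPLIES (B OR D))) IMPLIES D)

NOT C IMPLIES ((NOT D IMPLIES (A IMPLIES (B OR D))) IMPLIES D)
≡ NOT NOT C OR ((NOT D IMPLIES (A IMPLIES (B OR D))) IMPLIES D)   [eliminate IMPLIES]
≡ NOT NOT C OR NOT (NOT D IMPLIES (A IMPLIES (B OR D))) OR D   [eliminate IMPLIES]
≡ NOT NOT C OR NOT (NOT NOT D OR (A IMPLIES (B OR D))) OR D   [eliminate IMPLIES]
≡ NOT NOT C OR NOT (NOT NOT D OR NOT A OR B OR D) OR D   [eliminate IMPLIES]
≡ C OR NOT (NOT NOT D OR NOT A OR B OR D) OR D   [double negation]
≡ C OR (NOT NOT NOT D AND NOT NOT A AND NOT B AND NOT D) OR D   [De Morgan]
≡ C OR (NOT D AND NOT NOT A AND NOT B AND NOT D) OR D   [double negation]
≡ C OR (NOT D AND A AND NOT B AND NOT D) OR D   [double negation]
≡ (C OR NOT D OR D) AND (C OR A OR D) AND (C OR NOT B OR D) AND (C OR NOT D OR D)   [distribute OR over AND]
≡ (C OR A OR D) AND (C OR NOT B OR D)   [simplify]

(C OR A OR D) AND (C OR NOT B OR D)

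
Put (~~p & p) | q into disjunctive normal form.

p | q

(~~p & p) | q
≡ (p & p) | q   — double negation
≡ p | q   — simplify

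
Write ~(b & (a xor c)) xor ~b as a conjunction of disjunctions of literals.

(~b | ~a | c) & (~b | ~c | a) & b

~(b & (a xor c)) xor ~b
= (~(b & (a xor c)) | ~b) & ~(~(b & (a xor c)) & ~b)   (expand xor)
= (~(b & (a | c) & ~(a & c)) | ~b) & ~(~(b & (a xor c)) & ~b)   (expand xor)
= (~(b & (a | c) & ~(a & c)) | ~b) & ~(~(b & (a | c) & ~(a & c)) & ~b)   (expand xor)
= (~b | ~(a | c) | ~~(a & c) | ~b) & ~(~(b & (a | c) & ~(a & c)) & ~b)   (De Morgan)
= (~b | (~a & ~c) | ~~(a & c) | ~b) & ~(~(b & (a | c) & ~(a & c)) & ~b)   (De Morgan)
= (~b | (~a & ~c) | (a & c) | ~b) & ~(~(b & (a | c) & ~(a & c)) & ~b)   (double negation)
= (~b | (~a & ~c) | (a & c) | ~b) & (~~(b & (a | c) & ~(a & c)) | ~~b)   (De Morgan)
= (~b | (~a & ~c) | (a & c) | ~b) & ((b & (a | c) & ~(a & c)) | ~~b)   (double negation)
= (~b | (~a & ~c) | (a & c) | ~b) & ((b & (a | c) & (~a | ~c)) | ~~b)   (De Morgan)
= (~b | (~a & ~c) | (a & c) | ~b) & ((b & (a | c) & (~a | ~c)) | b)   (double negation)
= (~b | ~a | a | ~b) & (~b | ~a | c | ~b) & (~b | ~c | a | ~b) & (~b | ~c | c | ~b) & (b | b) & (a | c | b) & (~a | ~c | b)   (distribute | over &)
= (~b | ~a | c) & (~b | ~c | a) & b   (simplify)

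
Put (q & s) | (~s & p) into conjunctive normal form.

(q & s) | (~s & p)
= (q | ~s) & (q | p) & (s | ~s) & (s | p)   [distribute | over &]
= (q | ~s) & (q | p) & (s | p)   [simplify]

(q | ~s) & (q | p) & (s | p)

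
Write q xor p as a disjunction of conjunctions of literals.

q xor p
= (q & ~p) | (~q & p)   [expand xor]

(q & ~p) | (~q & p)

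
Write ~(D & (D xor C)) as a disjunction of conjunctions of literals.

~(D & (D xor C))
= ~(D & ((D & ~C) | (~D & C)))   — expand xor
= ~D | ~((D & ~C) | (~D & C))   — De Morgan
= ~D | (~(D & ~C) & ~(~D & C))   — De Morgan
= ~D | ((~D | ~~C) & ~(~D & C))   — De Morgan
= ~D | ((~D | C) & ~(~D & C))   — double negation
= ~D | ((~D | C) & (~~D | ~C))   — De Morgan
= ~D | ((~D | C) & (D | ~C))   — double negation
= ~D | (~D & D) | (~D & ~C) | (C & D) | (C & ~C)   — distribute & over |
= ~D | (C & D)   — simplify

~D | (C & D)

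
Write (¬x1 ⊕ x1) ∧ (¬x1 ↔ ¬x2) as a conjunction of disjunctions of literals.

(¬x1 ⊕ x1) ∧ (¬x1 ↔ ¬x2)
≡ (¬x1 ∨ x1) ∧ ¬(¬x1 ∧ x1) ∧ (¬x1 ↔ ¬x2)   [expand ⊕]
≡ (¬x1 ∨ x1) ∧ ¬(¬x1 ∧ x1) ∧ (¬x1 → ¬x2) ∧ (¬x2 → ¬x1)   [eliminate ↔]
≡ (¬x1 ∨ x1) ∧ ¬(¬x1 ∧ x1) ∧ (¬¬x1 ∨ ¬x2) ∧ (¬x2 → ¬x1)   [eliminate →]
≡ (¬x1 ∨ x1) ∧ ¬(¬x1 ∧ x1) ∧ (¬¬x1 ∨ ¬x2) ∧ (¬¬x2 ∨ ¬x1)   [eliminate →]
≡ (¬x1 ∨ x1) ∧ (¬¬x1 ∨ ¬x1) ∧ (¬¬x1 ∨ ¬x2) ∧ (¬¬x2 ∨ ¬x1)   [De Morgan]
≡ (¬x1 ∨ x1) ∧ (x1 ∨ ¬x1) ∧ (¬¬x1 ∨ ¬x2) ∧ (¬¬x2 ∨ ¬x1)   [double negation]
≡ (¬x1 ∨ x1) ∧ (x1 ∨ ¬x1) ∧ (x1 ∨ ¬x2) ∧ (¬¬x2 ∨ ¬x1)   [double negation]
≡ (¬x1 ∨ x1) ∧ (x1 ∨ ¬x1) ∧ (x1 ∨ ¬x2) ∧ (x2 ∨ ¬x1)   [double negation]
≡ (x1 ∨ ¬x2) ∧ (x2 ∨ ¬x1)   [simplify]

(x1 ∨ ¬x2) ∧ (x2 ∨ ¬x1)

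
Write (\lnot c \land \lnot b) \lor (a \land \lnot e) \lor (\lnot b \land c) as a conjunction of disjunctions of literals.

(\lnot b \lor a) \land (\lnot b \lor \lnot e)

(\lnot c \land \lnot b) \lor (a \land \lnot e) \lor (\lnot b \land c)
≡ (\lnot c \lor a \lor \lnot b) \land (\lnot c \lor a \lor c) \land (\lnot c \lor \lnot e \lor \lnot b) \land (\lnot c \lor \lnot e \lor c) \land (\lnot b \lor a \lor \lnot b) \land (\lnot b \lor a \lor c) \land (\lnot b \lor \lnot e \lor \lnot b) \land (\lnot b \lor \lnot e \lor c)   [distribute \lor over \land]
≡ (\lnot b \lor a) \land (\lnot b \lor \lnot e)   [simplify]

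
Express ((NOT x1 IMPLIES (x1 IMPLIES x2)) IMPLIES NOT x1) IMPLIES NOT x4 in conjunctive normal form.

((NOT x1 IMPLIES (x1 IMPLIES x2)) IMPLIES NOT x1) IMPLIES NOT x4
= NOT ((NOT x1 IMPLIES (x1 IMPLIES x2)) IMPLIES NOT x1) OR NOT x4   — eliminate IMPLIES
= NOT (NOT (NOT x1 IMPLIES (x1 IMPLIES x2)) OR NOT x1) OR NOT x4   — eliminate IMPLIES
= NOT (NOT (NOT NOT x1 OR (x1 IMPLIES x2)) OR NOT x1) OR NOT x4   — eliminate IMPLIES
= NOT (NOT (NOT NOT x1 OR NOT x1 OR x2) OR NOT x1) OR NOT x4   — eliminate IMPLIES
= (NOT NOT (NOT NOT x1 OR NOT x1 OR x2) AND NOT NOT x1) OR NOT x4   — De Morgan
= ((NOT NOT x1 OR NOT x1 OR x2) AND NOT NOT x1) OR NOT x4   — double negation
= ((x1 OR NOT x1 OR x2) AND NOT NOT x1) OR NOT x4   — double negation
= ((x1 OR NOT x1 OR x2) AND x1) OR NOT x4   — double negation
= (x1 OR NOT x1 OR x2 OR NOT x4) AND (x1 OR NOT x4)   — distribute OR over AND
= x1 OR NOT x4   — simplify

x1 OR NOT x4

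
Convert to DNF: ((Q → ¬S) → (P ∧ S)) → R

((Q → ¬S) → (P ∧ S)) → R
= ¬((Q → ¬S) → (P ∧ S)) ∨ R   — eliminate →
= ¬(¬(Q → ¬S) ∨ (P ∧ S)) ∨ R   — eliminate →
= ¬(¬(¬Q ∨ ¬S) ∨ (P ∧ S)) ∨ R   — eliminate →
= (¬¬(¬Q ∨ ¬S) ∧ ¬(P ∧ S)) ∨ R   — De Morgan
= ((¬Q ∨ ¬S) ∧ ¬(P ∧ S)) ∨ R   — double negation
= ((¬Q ∨ ¬S) ∧ (¬P ∨ ¬S)) ∨ R   — De Morgan
= (¬Q ∧ ¬P) ∨ (¬Q ∧ ¬S) ∨ (¬S ∧ ¬P) ∨ (¬S ∧ ¬S) ∨ R   — distribute ∧ over ∨
= (¬Q ∧ ¬P) ∨ ¬S ∨ R   — simplify

(¬Q ∧ ¬P) ∨ ¬S ∨ R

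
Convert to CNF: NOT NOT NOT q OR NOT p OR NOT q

NOT NOT NOT q OR NOT p OR NOT q
⇔ NOT q OR NOT p OR NOT q   [double negation]
⇔ NOT q OR NOT p   [simplify]

NOT q OR NOT p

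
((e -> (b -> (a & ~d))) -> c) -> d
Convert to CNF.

(~e | ~b | a | d) & (~c | d)

((e -> (b -> (a & ~d))) -> c) -> d
≡ ~((e -> (b -> (a & ~d))) -> c) | d   (eliminate ->)
≡ ~(~(e -> (b -> (a & ~d))) | c) | d   (eliminate ->)
≡ ~(~(~e | (b -> (a & ~d))) | c) | d   (eliminate ->)
≡ ~(~(~e | ~b | (a & ~d)) | c) | d   (eliminate ->)
≡ (~~(~e | ~b | (a & ~d)) & ~c) | d   (De Morgan)
≡ ((~e | ~b | (a & ~d)) & ~c) | d   (double negation)
≡ (~e | ~b | a | d) & (~e | ~b | ~d | d) & (~c | d)   (distribute | over &)
≡ (~e | ~b | a | d) & (~c | d)   (simplify)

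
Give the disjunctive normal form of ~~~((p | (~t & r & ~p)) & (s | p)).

~~~((p | (~t & r & ~p)) & (s | p))
≡ ~((p | (~t & r & ~p)) & (s | p))   (double negation)
≡ ~(p | (~t & r & ~p)) | ~(s | p)   (De Morgan)
≡ (~p & ~(~t & r & ~p)) | ~(s | p)   (De Morgan)
≡ (~p & (~~t | ~r | ~~p)) | ~(s | p)   (De Morgan)
≡ (~p & (t | ~r | ~~p)) | ~(s | p)   (double negation)
≡ (~p & (t | ~r | p)) | ~(s | p)   (double negation)
≡ (~p & (t | ~r | p)) | (~s & ~p)   (De Morgan)
≡ (~p & t) | (~p & ~r) | (~p & p) | (~s & ~p)   (distribute & over |)
≡ (~p & t) | (~p & ~r) | (~s & ~p)   (simplify)

(~p & t) | (~p & ~r) | (~s & ~p)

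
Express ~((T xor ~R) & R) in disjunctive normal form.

~((T xor ~R) & R)
⇔ ~(((T & ~~R) | (~T & ~R)) & R)   [expand xor]
⇔ ~((T & ~~R) | (~T & ~R)) | ~R   [De Morgan]
⇔ (~(T & ~~R) & ~(~T & ~R)) | ~R   [De Morgan]
⇔ ((~T | ~~~R) & ~(~T & ~R)) | ~R   [De Morgan]
⇔ ((~T | ~R) & ~(~T & ~R)) | ~R   [double negation]
⇔ ((~T | ~R) & (~~T | ~~R)) | ~R   [De Morgan]
⇔ ((~T | ~R) & (T | ~~R)) | ~R   [double negation]
⇔ ((~T | ~R) & (T | R)) | ~R   [double negation]
⇔ (~T & T) | (~T & R) | (~R & T) | (~R & R) | ~R   [distribute & over |]
⇔ (~T & R) | ~R   [simplify]

(~T & R) | ~R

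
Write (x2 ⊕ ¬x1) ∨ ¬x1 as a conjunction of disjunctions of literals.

x2 ∨ ¬x1

(x2 ⊕ ¬x1) ∨ ¬x1
⇔ (x2 ∨ ¬x1) ∧ ¬(x2 ∧ ¬x1) ∨ ¬x1   — expand ⊕
⇔ (x2 ∨ ¬x1) ∧ (¬x2 ∨ ¬¬x1) ∨ ¬x1   — De Morgan
⇔ (x2 ∨ ¬x1) ∧ (¬x2 ∨ x1) ∨ ¬x1   — double negation
⇔ (x2 ∨ ¬x1 ∨ ¬x1) ∧ (¬x2 ∨ x1 ∨ ¬x1)   — distribute ∨ over ∧
⇔ x2 ∨ ¬x1   — simplify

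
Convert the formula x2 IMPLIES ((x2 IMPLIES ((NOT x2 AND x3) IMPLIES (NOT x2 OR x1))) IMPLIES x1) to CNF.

NOT x2 OR x1

x2 IMPLIES ((x2 IMPLIES ((NOT x2 AND x3) IMPLIES (NOT x2 OR x1))) IMPLIES x1)
= NOT x2 OR ((x2 IMPLIES ((NOT x2 AND x3) IMPLIES (NOT x2 OR x1))) IMPLIES x1)   — eliminate IMPLIES
= NOT x2 OR NOT (x2 IMPLIES ((NOT x2 AND x3) IMPLIES (NOT x2 OR x1))) OR x1   — eliminate IMPLIES
= NOT x2 OR NOT (NOT x2 OR ((NOT x2 AND x3) IMPLIES (NOT x2 OR x1))) OR x1   — eliminate IMPLIES
= NOT x2 OR NOT (NOT x2 OR NOT (NOT x2 AND x3) OR NOT x2 OR x1) OR x1   — eliminate IMPLIES
= NOT x2 OR (NOT NOT x2 AND NOT NOT (NOT x2 AND x3) AND NOT NOT x2 AND NOT x1) OR x1   — De Morgan
= NOT x2 OR (x2 AND NOT NOT (NOT x2 AND x3) AND NOT NOT x2 AND NOT x1) OR x1   — double negation
= NOT x2 OR (x2 AND NOT x2 AND x3 AND NOT NOT x2 AND NOT x1) OR x1   — double negation
= NOT x2 OR (x2 AND NOT x2 AND x3 AND x2 AND NOT x1) OR x1   — double negation
= (NOT x2 OR x2 OR x1) AND (NOT x2 OR NOT x2 OR x1) AND (NOT x2 OR x3 OR x1) AND (NOT x2 OR x2 OR x1) AND (NOT x2 OR NOT x1 OR x1)   — distribute OR over AND
= NOT x2 OR x1   — simplify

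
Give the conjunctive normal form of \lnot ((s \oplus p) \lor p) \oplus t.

(\lnot s \lor p \lor t) \land (\lnot p \lor t) \land (s \lor p \lor \lnot t)

\lnot ((s \oplus p) \lor p) \oplus t
≡ (\lnot ((s \oplus p) \lor p) \lor t) \land \lnot (\lnot ((s \oplus p) \lor p) \land t)
≡ (\lnot (((s \lor p) \land \lnot (s \land p)) \lor p) \lor t) \land \lnot (\lnot ((s \oplus p) \lor p) \land t)
≡ (\lnot (((s \lor p) \land \lnot (s \land p)) \lor p) \lor t) \land \lnot (\lnot (((s \lor p) \land \lnot (s \land p)) \lor p) \land t)
≡ ((\lnot ((s \lor p) \land \lnot (s \land p)) \land \lnot p) \lor t) \land \lnot (\lnot (((s \lor p) \land \lnot (s \land p)) \lor p) \land t)
≡ (((\lnot (s \lor p) \lor \lnot \lnot (s \land p)) \land \lnot p) \lor t) \land \lnot (\lnot (((s \lor p) \land \lnot (s \land p)) \lor p) \land t)
≡ ((((\lnot s \land \lnot p) \lor \lnot \lnot (s \land p)) \land \lnot p) \lor t) \land \lnot (\lnot (((s \lor p) \land \lnot (s \land p)) \lor p) \land t)
≡ ((((\lnot s \land \lnot p) \lor (s \land p)) \land \lnot p) \lor t) \land \lnot (\lnot (((s \lor p) \land \lnot (s \land p)) \lor p) \land t)
≡ ((((\lnot s \land \lnot p) \lor (s \land p)) \land \lnot p) \lor t) \land (\lnot \lnot (((s \lor p) \land \lnot (s \land p)) \lor p) \lor \lnot t)
≡ ((((\lnot s \land \lnot p) \lor (s \land p)) \land \lnot p) \lor t) \land (((s \lor p) \land \lnot (s \land p)) \lor p \lor \lnot t)
≡ ((((\lnot s \land \lnot p) \lor (s \land p)) \land \lnot p) \lor t) \land (((s \lor p) \land (\lnot s \lor \lnot p)) \lor p \lor \lnot t)
≡ (\lnot s \lor s \lor t) \land (\lnot s \lor p \lor t) \land (\lnot p \lor s \lor t) \land (\lnot p \lor p \lor t) \land (\lnot p \lor t) \land (s \lor p \lor p \lor \lnot t) \land (\lnot s \lor \lnot p \lor p \lor \lnot t)
≡ (\lnot s \lor p \lor t) \land (\lnot p \lor t) \land (s \lor p \lor \lnot t)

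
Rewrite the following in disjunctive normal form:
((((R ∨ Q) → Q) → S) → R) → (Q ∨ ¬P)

(S ∧ ¬R) ∨ Q ∨ ¬P

((((R ∨ Q) → Q) → S) → R) → (Q ∨ ¬P)
= ¬((((R ∨ Q) → Q) → S) → R) ∨ Q ∨ ¬P   (eliminate →)
= ¬(¬(((R ∨ Q) → Q) → S) ∨ R) ∨ Q ∨ ¬P   (eliminate →)
= ¬(¬(¬((R ∨ Q) → Q) ∨ S) ∨ R) ∨ Q ∨ ¬P   (eliminate →)
= ¬(¬(¬(¬(R ∨ Q) ∨ Q) ∨ S) ∨ R) ∨ Q ∨ ¬P   (eliminate →)
= (¬¬(¬(¬(R ∨ Q) ∨ Q) ∨ S) ∧ ¬R) ∨ Q ∨ ¬P   (De Morgan)
= ((¬(¬(R ∨ Q) ∨ Q) ∨ S) ∧ ¬R) ∨ Q ∨ ¬P   (double negation)
= (((¬¬(R ∨ Q) ∧ ¬Q) ∨ S) ∧ ¬R) ∨ Q ∨ ¬P   (De Morgan)
= ((((R ∨ Q) ∧ ¬Q) ∨ S) ∧ ¬R) ∨ Q ∨ ¬P   (double negation)
= (R ∧ ¬Q ∧ ¬R) ∨ (Q ∧ ¬Q ∧ ¬R) ∨ (S ∧ ¬R) ∨ Q ∨ ¬P   (distribute ∧ over ∨)
= (S ∧ ¬R) ∨ Q ∨ ¬P   (simplify)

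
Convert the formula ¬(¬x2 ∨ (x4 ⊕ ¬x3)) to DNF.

¬(¬x2 ∨ (x4 ⊕ ¬x3))
⇔ ¬(¬x2 ∨ (x4 ∧ ¬¬x3) ∨ (¬x4 ∧ ¬x3))
⇔ ¬¬x2 ∧ ¬(x4 ∧ ¬¬x3) ∧ ¬(¬x4 ∧ ¬x3)
⇔ x2 ∧ ¬(x4 ∧ ¬¬x3) ∧ ¬(¬x4 ∧ ¬x3)
⇔ x2 ∧ (¬x4 ∨ ¬¬¬x3) ∧ ¬(¬x4 ∧ ¬x3)
⇔ x2 ∧ (¬x4 ∨ ¬x3) ∧ ¬(¬x4 ∧ ¬x3)
⇔ x2 ∧ (¬x4 ∨ ¬x3) ∧ (¬¬x4 ∨ ¬¬x3)
⇔ x2 ∧ (¬x4 ∨ ¬x3) ∧ (x4 ∨ ¬¬x3)
⇔ x2 ∧ (¬x4 ∨ ¬x3) ∧ (x4 ∨ x3)
⇔ (x2 ∧ ¬x4 ∧ x4) ∨ (x2 ∧ ¬x4 ∧ x3) ∨ (x2 ∧ ¬x3 ∧ x4) ∨ (x2 ∧ ¬x3 ∧ x3)
⇔ (x2 ∧ ¬x4 ∧ x3) ∨ (x2 ∧ ¬x3 ∧ x4)

(x2 ∧ ¬x4 ∧ x3) ∨ (x2 ∧ ¬x3 ∧ x4)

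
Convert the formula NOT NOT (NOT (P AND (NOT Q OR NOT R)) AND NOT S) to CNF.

(NOT P OR Q) AND (NOT P OR R) AND NOT S

NOT NOT (NOT (P AND (NOT Q OR NOT R)) AND NOT S)
⇔ NOT (P AND (NOT Q OR NOT R)) AND NOT S   (double negation)
⇔ (NOT P OR NOT (NOT Q OR NOT R)) AND NOT S   (De Morgan)
⇔ (NOT P OR (NOT NOT Q AND NOT NOT R)) AND NOT S   (De Morgan)
⇔ (NOT P OR (Q AND NOT NOT R)) AND NOT S   (double negation)
⇔ (NOT P OR (Q AND R)) AND NOT S   (double negation)
⇔ (NOT P OR Q) AND (NOT P OR R) AND NOT S   (distribute OR over AND)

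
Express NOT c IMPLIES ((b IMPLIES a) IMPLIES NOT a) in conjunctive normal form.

NOT c IMPLIES ((b IMPLIES a) IMPLIES NOT a)
≡ NOT NOT c OR ((b IMPLIES a) IMPLIES NOT a)   [eliminate IMPLIES]
≡ NOT NOT c OR NOT (b IMPLIES a) OR NOT a   [eliminate IMPLIES]
≡ NOT NOT c OR NOT (NOT b OR a) OR NOT a   [eliminate IMPLIES]
≡ c OR NOT (NOT b OR a) OR NOT a   [double negation]
≡ c OR (NOT NOT b AND NOT a) OR NOT a   [De Morgan]
≡ c OR (b AND NOT a) OR NOT a   [double negation]
≡ (c OR b OR NOT a) AND (c OR NOT a OR NOT a)   [distribute OR over AND]
≡ c OR NOT a   [simplify]

c OR NOT a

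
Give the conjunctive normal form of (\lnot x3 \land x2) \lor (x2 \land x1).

(\lnot x3 \lor x1) \land x2

(\lnot x3 \land x2) \lor (x2 \land x1)
⇔ (\lnot x3 \lor x2) \land (\lnot x3 \lor x1) \land (x2 \lor x2) \land (x2 \lor x1)   [distribute \lor over \land]
⇔ (\lnot x3 \lor x1) \land x2   [simplify]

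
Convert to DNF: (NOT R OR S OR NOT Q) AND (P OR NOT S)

(NOT R OR S OR NOT Q) AND (P OR NOT S)
⇔ (NOT R AND P) OR (NOT R AND NOT S) OR (S AND P) OR (S AND NOT S) OR (NOT Q AND P) OR (NOT Q AND NOT S)   [distribute AND over OR]
⇔ (NOT R AND P) OR (NOT R AND NOT S) OR (S AND P) OR (NOT Q AND P) OR (NOT Q AND NOT S)   [simplify]

(NOT R AND P) OR (NOT R AND NOT S) OR (S AND P) OR (NOT Q AND P) OR (NOT Q AND NOT S)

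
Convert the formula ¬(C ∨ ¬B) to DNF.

¬(C ∨ ¬B)
≡ ¬C ∧ ¬¬B   — De Morgan
≡ ¬C ∧ B   — double negation

¬C ∧ B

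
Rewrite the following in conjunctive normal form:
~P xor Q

~P xor Q
= (~P | Q) & ~(~P & Q)
= (~P | Q) & (~~P | ~Q)
= (~P | Q) & (P | ~Q)

(~P | Q) & (P | ~Q)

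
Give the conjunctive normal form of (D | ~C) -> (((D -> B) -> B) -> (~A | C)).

(~D | B | ~A | C) & (C | ~B | ~A)

(D | ~C) -> (((D -> B) -> B) -> (~A | C))
= ~(D | ~C) | (((D -> B) -> B) -> (~A | C))   (eliminate ->)
= ~(D | ~C) | ~((D -> B) -> B) | ~A | C   (eliminate ->)
= ~(D | ~C) | ~(~(D -> B) | B) | ~A | C   (eliminate ->)
= ~(D | ~C) | ~(~(~D | B) | B) | ~A | C   (eliminate ->)
= (~D & ~~C) | ~(~(~D | B) | B) | ~A | C   (De Morgan)
= (~D & C) | ~(~(~D | B) | B) | ~A | C   (double negation)
= (~D & C) | (~~(~D | B) & ~B) | ~A | C   (De Morgan)
= (~D & C) | ((~D | B) & ~B) | ~A | C   (double negation)
= (~D | ~D | B | ~A | C) & (~D | ~B | ~A | C) & (C | ~D | B | ~A | C) & (C | ~B | ~A | C)   (distribute | over &)
= (~D | B | ~A | C) & (C | ~B | ~A)   (simplify)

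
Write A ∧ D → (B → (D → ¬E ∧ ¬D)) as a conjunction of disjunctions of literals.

¬A ∨ ¬D ∨ ¬B

A ∧ D → (B → (D → ¬E ∧ ¬D))
= ¬(A ∧ D) ∨ (B → (D → ¬E ∧ ¬D))   [eliminate →]
= ¬(A ∧ D) ∨ ¬B ∨ (D → ¬E ∧ ¬D)   [eliminate →]
= ¬(A ∧ D) ∨ ¬B ∨ ¬D ∨ ¬E ∧ ¬D   [eliminate →]
= ¬A ∨ ¬D ∨ ¬B ∨ ¬D ∨ ¬E ∧ ¬D   [De Morgan]
= (¬A ∨ ¬D ∨ ¬B ∨ ¬D ∨ ¬E) ∧ (¬A ∨ ¬D ∨ ¬B ∨ ¬D ∨ ¬D)   [distribute ∨ over ∧]
= ¬A ∨ ¬D ∨ ¬B   [simplify]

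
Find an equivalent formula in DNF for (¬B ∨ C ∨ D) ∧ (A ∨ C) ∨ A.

C ∨ A

(¬B ∨ C ∨ D) ∧ (A ∨ C) ∨ A
≡ ¬B ∧ A ∨ ¬B ∧ C ∨ C ∧ A ∨ C ∧ C ∨ D ∧ A ∨ D ∧ C ∨ A   [distribute ∧ over ∨]
≡ C ∨ A   [simplify]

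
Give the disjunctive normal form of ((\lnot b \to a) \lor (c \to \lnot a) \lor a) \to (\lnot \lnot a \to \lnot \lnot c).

\lnot a \lor c

((\lnot b \to a) \lor (c \to \lnot a) \lor a) \to (\lnot \lnot a \to \lnot \lnot c)
⇔ \lnot ((\lnot b \to a) \lor (c \to \lnot a) \lor a) \lor (\lnot \lnot a \to \lnot \lnot c)   (eliminate \to)
⇔ \lnot (\lnot \lnot b \lor a \lor (c \to \lnot a) \lor a) \lor (\lnot \lnot a \to \lnot \lnot c)   (eliminate \to)
⇔ \lnot (\lnot \lnot b \lor a \lor \lnot c \lor \lnot a \lor a) \lor (\lnot \lnot a \to \lnot \lnot c)   (eliminate \to)
⇔ \lnot (\lnot \lnot b \lor a \lor \lnot c \lor \lnot a \lor a) \lor \lnot \lnot \lnot a \lor \lnot \lnot c   (eliminate \to)
⇔ (\lnot \lnot \lnot b \land \lnot a \land \lnot \lnot c \land \lnot \lnot a \land \lnot a) \lor \lnot \lnot \lnot a \lor \lnot \lnot c   (De Morgan)
⇔ (\lnot b \land \lnot a \land \lnot \lnot c \land \lnot \lnot a \land \lnot a) \lor \lnot \lnot \lnot a \lor \lnot \lnot c   (double negation)
⇔ (\lnot b \land \lnot a \land c \land \lnot \lnot a \land \lnot a) \lor \lnot \lnot \lnot a \lor \lnot \lnot c   (double negation)
⇔ (\lnot b \land \lnot a \land c \land a \land \lnot a) \lor \lnot \lnot \lnot a \lor \lnot \lnot c   (double negation)
⇔ (\lnot b \land \lnot a \land c \land a \land \lnot a) \lor \lnot a \lor \lnot \lnot c   (double negation)
⇔ (\lnot b \land \lnot a \land c \land a \land \lnot a) \lor \lnot a \lor c   (double negation)
⇔ \lnot a \lor c   (simplify)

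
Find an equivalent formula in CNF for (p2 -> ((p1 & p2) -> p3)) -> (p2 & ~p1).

(p2 -> ((p1 & p2) -> p3)) -> (p2 & ~p1)
≡ ~(p2 -> ((p1 & p2) -> p3)) | (p2 & ~p1)   (eliminate ->)
≡ ~(~p2 | ((p1 & p2) -> p3)) | (p2 & ~p1)   (eliminate ->)
≡ ~(~p2 | ~(p1 & p2) | p3) | (p2 & ~p1)   (eliminate ->)
≡ (~~p2 & ~~(p1 & p2) & ~p3) | (p2 & ~p1)   (De Morgan)
≡ (p2 & ~~(p1 & p2) & ~p3) | (p2 & ~p1)   (double negation)
≡ (p2 & p1 & p2 & ~p3) | (p2 & ~p1)   (double negation)
≡ (p2 | p2) & (p2 | ~p1) & (p1 | p2) & (p1 | ~p1) & (p2 | p2) & (p2 | ~p1) & (~p3 | p2) & (~p3 | ~p1)   (distribute | over &)
≡ p2 & (~p3 | ~p1)   (simplify)

p2 & (~p3 | ~p1)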